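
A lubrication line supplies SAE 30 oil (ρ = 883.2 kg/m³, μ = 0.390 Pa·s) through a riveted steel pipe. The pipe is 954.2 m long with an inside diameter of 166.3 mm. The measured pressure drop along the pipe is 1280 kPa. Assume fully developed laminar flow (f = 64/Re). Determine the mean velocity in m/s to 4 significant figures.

For laminar flow, f = 64/Re with Re = ρVD/μ, so Darcy-Weisbach reduces to ΔP = 32μLV/D². Solving for V: V = ΔP·D²/(32μL) = 1.28e+06·(0.1663)²/(32·0.39·954.2) = 2.973 m/s.
Check: Re = ρVD/μ = 883.2·2.973·0.1663/0.39 = 1120 < 2300, so the laminar assumption holds.

V ≈ 2.973 m/s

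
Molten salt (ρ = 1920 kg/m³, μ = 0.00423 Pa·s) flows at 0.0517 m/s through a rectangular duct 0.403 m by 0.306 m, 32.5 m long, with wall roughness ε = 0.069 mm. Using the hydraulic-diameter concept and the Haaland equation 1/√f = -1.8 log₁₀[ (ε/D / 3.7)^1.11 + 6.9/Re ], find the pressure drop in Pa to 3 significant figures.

ΔP ≈ 7.88 Pa

Hydraulic diameter D_h = 4A/P = 4·(0.403·0.306)/(2·(0.403+0.306)) = 0.4933/1.418 = 0.3479 m.
Re = ρVD_h/μ = 1920·0.0517·0.3479/0.00423 = 8163.
ε/D_h = 6.9e-05/0.3479 = 0.000198; Haaland gives 1/√f = -1.8 log₁₀[1.82e-05+0.000845] = 5.515, so f = 0.03288.
ΔP = f(L/D_h)(ρV²/2) = 0.03288·32.5/0.3479·2.566 = 7.883 Pa.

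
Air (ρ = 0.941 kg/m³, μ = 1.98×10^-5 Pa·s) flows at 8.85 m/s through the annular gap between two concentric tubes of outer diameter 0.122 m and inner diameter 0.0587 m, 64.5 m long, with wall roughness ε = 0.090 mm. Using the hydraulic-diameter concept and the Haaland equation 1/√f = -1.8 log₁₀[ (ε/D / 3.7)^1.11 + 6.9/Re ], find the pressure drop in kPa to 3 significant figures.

Hydraulic diameter D_h = 4A/P = D_o - D_i = 0.122 - 0.0587 = 0.0633 m.
Re = ρVD_h/μ = 0.941·8.85·0.0633/1.98e-05 = 2.662e+04.
ε/D_h = 9e-05/0.0633 = 0.00142; Haaland gives 1/√f = -1.8 log₁₀[0.000162+0.000259] = 6.076, so f = 0.02708.
ΔP = f(L/D_h)(ρV²/2) = 0.02708·64.5/0.0633·36.85 = 1017 Pa.
ΔP = 1.02 kPa.

ΔP ≈ 1.02 kPa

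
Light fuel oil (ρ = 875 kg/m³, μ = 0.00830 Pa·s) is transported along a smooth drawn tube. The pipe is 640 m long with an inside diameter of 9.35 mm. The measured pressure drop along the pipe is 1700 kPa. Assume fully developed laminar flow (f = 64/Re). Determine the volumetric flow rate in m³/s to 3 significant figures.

For laminar flow, f = 64/Re with Re = ρVD/μ, so Darcy-Weisbach reduces to ΔP = 32μLV/D². Solving for V: V = ΔP·D²/(32μL) = 1.7e+06·(0.00935)²/(32·0.0083·640) = 0.8743 m/s.
Check: Re = ρVD/μ = 875·0.8743·0.00935/0.0083 = 861.8 < 2300, so the laminar assumption holds.
Q = V·A = 0.8743·(π/4·0.00935²) = 6.003e-05 m³/s = 6.00×10^-5 m³/s.

Q ≈ 6.00×10^-5 m³/s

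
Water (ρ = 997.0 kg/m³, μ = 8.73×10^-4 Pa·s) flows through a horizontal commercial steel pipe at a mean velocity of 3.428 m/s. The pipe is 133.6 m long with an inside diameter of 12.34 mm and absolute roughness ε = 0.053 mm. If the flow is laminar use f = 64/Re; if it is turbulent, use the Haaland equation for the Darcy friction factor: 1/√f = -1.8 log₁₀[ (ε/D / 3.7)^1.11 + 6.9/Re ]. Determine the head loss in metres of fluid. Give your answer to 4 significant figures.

Reynolds number Re = ρVD/μ = 997 · 3.428 · 0.01234 / 0.000873 = 4.831e+04.
Re > 4000 → turbulent. Relative roughness ε/D = 5.3e-05/0.01234 = 0.00429. Haaland: 1/√f = -1.8 log₁₀[(0.00429/3.7)^1.11 + 6.9/4.831e+04] = -1.8 log₁₀[0.000552 + 0.000143] = 5.685, so f = 0.03094.
Darcy-Weisbach: ΔP = f(L/D)(ρV²/2) = 0.03094·(133.6/0.01234)·(997·3.428²/2) = 0.03094·1.083e+04·5858 = 1.963e+06 Pa.
Head loss h_f = ΔP/(ρg) = 1.963e+06/(997·9.81) = 200.7 m.

h_f ≈ 200.7 m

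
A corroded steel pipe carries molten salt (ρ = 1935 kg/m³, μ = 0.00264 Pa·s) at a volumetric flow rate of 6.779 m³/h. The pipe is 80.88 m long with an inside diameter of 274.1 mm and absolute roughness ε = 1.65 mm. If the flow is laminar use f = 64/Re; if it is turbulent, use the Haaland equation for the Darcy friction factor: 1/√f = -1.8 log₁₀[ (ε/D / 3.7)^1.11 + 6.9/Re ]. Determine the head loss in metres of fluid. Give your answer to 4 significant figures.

h_f ≈ 6.361×10^-4 m

Q = 6.779 m³/h = 6.779/3600 = 0.001883 m³/s.
Cross-sectional area A = πD²/4 = π(0.2741)²/4 = 0.05901 m²; mean velocity V = Q/A = 0.001883/0.05901 = 0.03191 m/s.
Reynolds number Re = ρVD/μ = 1935 · 0.03191 · 0.2741 / 0.00264 = 6411.
Re > 4000 → turbulent. Relative roughness ε/D = 0.00165/0.2741 = 0.00602. Haaland: 1/√f = -1.8 log₁₀[(0.00602/3.7)^1.11 + 6.9/6411] = -1.8 log₁₀[0.000803 + 0.00108] = 4.907, so f = 0.04153.
Darcy-Weisbach: ΔP = f(L/D)(ρV²/2) = 0.04153·(80.88/0.2741)·(1935·0.03191²/2) = 0.04153·295.1·0.9853 = 12.07 Pa.
Head loss h_f = ΔP/(ρg) = 12.07/(1935·9.81) = 6.361×10^-4 m.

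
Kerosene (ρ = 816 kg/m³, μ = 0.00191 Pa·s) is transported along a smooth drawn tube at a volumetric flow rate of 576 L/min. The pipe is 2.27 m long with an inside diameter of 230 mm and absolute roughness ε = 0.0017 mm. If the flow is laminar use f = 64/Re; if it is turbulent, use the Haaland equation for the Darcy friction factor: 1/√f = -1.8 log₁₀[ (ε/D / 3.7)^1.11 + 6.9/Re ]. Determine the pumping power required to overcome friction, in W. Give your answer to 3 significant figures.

P ≈ 0.0515 W

Q = 576 L/min = 576/60000 = 0.0096 m³/s.
Cross-sectional area A = πD²/4 = π(0.23)²/4 = 0.04155 m²; mean velocity V = Q/A = 0.0096/0.04155 = 0.2311 m/s.
Reynolds number Re = ρVD/μ = 816 · 0.2311 · 0.23 / 0.00191 = 2.27e+04.
Re > 4000 → turbulent. Relative roughness ε/D = 1.7e-06/0.23 = 7.39e-06. Haaland: 1/√f = -1.8 log₁₀[(7.39e-06/3.7)^1.11 + 6.9/2.27e+04] = -1.8 log₁₀[4.72e-07 + 0.000304] = 6.33, so f = 0.02496.
Darcy-Weisbach: ΔP = f(L/D)(ρV²/2) = 0.02496·(2.27/0.23)·(816·0.2311²/2) = 0.02496·9.87·21.78 = 5.366 Pa.
Pumping power P = QΔP = 0.0096·5.366 = 0.05151 W = 0.0515 W.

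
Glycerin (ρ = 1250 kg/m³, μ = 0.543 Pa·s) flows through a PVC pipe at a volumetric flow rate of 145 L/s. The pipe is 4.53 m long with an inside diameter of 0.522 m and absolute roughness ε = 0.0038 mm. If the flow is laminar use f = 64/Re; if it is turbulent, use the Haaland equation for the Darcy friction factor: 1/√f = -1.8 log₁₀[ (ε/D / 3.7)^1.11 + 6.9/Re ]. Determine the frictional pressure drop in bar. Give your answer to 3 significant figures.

Q = 145 L/s = 145/1000 = 0.145 m³/s.
Cross-sectional area A = πD²/4 = π(0.522)²/4 = 0.214 m²; mean velocity V = Q/A = 0.145/0.214 = 0.6775 m/s.
Reynolds number Re = ρVD/μ = 1250 · 0.6775 · 0.522 / 0.543 = 814.2.
Re < 2300 → laminar flow, so f = 64/Re = 64/814.2 = 0.07861 (the turbulent correlation is not needed).
Darcy-Weisbach: ΔP = f(L/D)(ρV²/2) = 0.07861·(4.53/0.522)·(1250·0.6775²/2) = 0.07861·8.678·286.9 = 195.7 Pa.
ΔP = 195.7 Pa = 0.00196 bar.

ΔP ≈ 0.00196 bar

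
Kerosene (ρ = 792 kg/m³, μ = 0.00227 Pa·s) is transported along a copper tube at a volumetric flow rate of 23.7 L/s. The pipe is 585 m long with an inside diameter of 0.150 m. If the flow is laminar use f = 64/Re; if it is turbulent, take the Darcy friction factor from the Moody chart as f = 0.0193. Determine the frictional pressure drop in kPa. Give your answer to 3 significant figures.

ΔP ≈ 53.6 kPa

Q = 23.7 L/s = 23.7/1000 = 0.0237 m³/s.
Cross-sectional area A = πD²/4 = π(0.15)²/4 = 0.01767 m²; mean velocity V = Q/A = 0.0237/0.01767 = 1.341 m/s.
Reynolds number Re = ρVD/μ = 792 · 1.341 · 0.15 / 0.00227 = 7.019e+04.
Re > 4000 → turbulent; use the Moody-chart value f = 0.0193.
Darcy-Weisbach: ΔP = f(L/D)(ρV²/2) = 0.0193·(585/0.15)·(792·1.341²/2) = 0.0193·3900·712.3 = 5.361e+04 Pa.
ΔP = 5.361e+04 Pa = 53.6 kPa.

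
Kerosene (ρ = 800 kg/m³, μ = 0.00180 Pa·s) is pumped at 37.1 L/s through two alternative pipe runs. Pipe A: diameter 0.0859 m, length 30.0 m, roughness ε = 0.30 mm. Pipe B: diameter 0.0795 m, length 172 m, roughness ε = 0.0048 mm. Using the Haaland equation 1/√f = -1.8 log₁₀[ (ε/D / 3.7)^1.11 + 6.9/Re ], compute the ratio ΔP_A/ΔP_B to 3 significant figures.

Pipe A: V = Q/A = 0.0371/0.005795 = 6.402 m/s; Re = 2.444e+05; ε/D = 0.00349; Haaland → f = 0.02782; ΔP_A = f(L/D)(ρV²/2) = 1.593e+05 Pa.
Pipe B: V = Q/A = 0.0371/0.004964 = 7.474 m/s; Re = 2.641e+05; ε/D = 6.04e-05; Haaland → f = 0.01518; ΔP_B = f(L/D)(ρV²/2) = 7.339e+05 Pa.
ΔP_A/ΔP_B = 1.593e+05/7.339e+05 = 0.217.

ΔP_A/ΔP_B ≈ 0.217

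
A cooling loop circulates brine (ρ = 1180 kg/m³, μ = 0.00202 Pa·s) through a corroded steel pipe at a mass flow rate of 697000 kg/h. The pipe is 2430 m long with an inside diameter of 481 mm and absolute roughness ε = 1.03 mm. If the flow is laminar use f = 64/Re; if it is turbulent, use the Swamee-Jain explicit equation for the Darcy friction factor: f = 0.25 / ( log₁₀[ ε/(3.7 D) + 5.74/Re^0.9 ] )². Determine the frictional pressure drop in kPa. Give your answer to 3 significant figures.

ΔP ≈ 60.0 kPa

ṁ = 697000 kg/h = 697000/3600 = 193.6 kg/s.
A = πD²/4 = π(0.481)²/4 = 0.1817 m²; mean velocity V = ṁ/(ρA) = 193.6/(1180 · 0.1817) = 0.903 m/s.
Reynolds number Re = ρVD/μ = 1180 · 0.903 · 0.481 / 0.00202 = 2.537e+05.
Re > 4000 → turbulent. Relative roughness ε/D = 0.00103/0.481 = 0.00214. Swamee-Jain: f = 0.25/(log₁₀[0.00214/3.7 + 5.74/2.537e+05^0.9])² = 0.25/(log₁₀[0.000579 + 7.85e-05])² = 0.25/(-3.182)² = 0.02469.
Darcy-Weisbach: ΔP = f(L/D)(ρV²/2) = 0.02469·(2430/0.481)·(1180·0.903²/2) = 0.02469·5052·481 = 6e+04 Pa.
ΔP = 6e+04 Pa = 60.0 kPa.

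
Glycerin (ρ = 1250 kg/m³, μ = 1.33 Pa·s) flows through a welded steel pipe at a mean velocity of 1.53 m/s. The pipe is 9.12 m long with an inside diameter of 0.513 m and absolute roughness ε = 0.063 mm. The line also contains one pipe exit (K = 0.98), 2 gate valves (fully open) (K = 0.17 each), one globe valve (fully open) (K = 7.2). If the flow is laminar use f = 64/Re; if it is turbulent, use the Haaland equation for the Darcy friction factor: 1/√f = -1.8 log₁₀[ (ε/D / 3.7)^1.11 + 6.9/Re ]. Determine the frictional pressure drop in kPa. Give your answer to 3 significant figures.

Reynolds number Re = ρVD/μ = 1250 · 1.53 · 0.513 / 1.33 = 737.7.
Re < 2300 → laminar flow, so f = 64/Re = 64/737.7 = 0.08676 (the turbulent correlation is not needed).
Total minor-loss coefficient ΣK = 1·0.98 + 2·0.17 + 1·7.2 = 8.52.
ΔP = [f·L/D + ΣK]·(ρV²/2) = [0.08676·9.12/0.513 + 8.52]·(1250·1.53²/2) = [1.542 + 8.52]·1463 = 1.472e+04 Pa.
ΔP = 1.472e+04 Pa = 14.7 kPa.

ΔP ≈ 14.7 kPa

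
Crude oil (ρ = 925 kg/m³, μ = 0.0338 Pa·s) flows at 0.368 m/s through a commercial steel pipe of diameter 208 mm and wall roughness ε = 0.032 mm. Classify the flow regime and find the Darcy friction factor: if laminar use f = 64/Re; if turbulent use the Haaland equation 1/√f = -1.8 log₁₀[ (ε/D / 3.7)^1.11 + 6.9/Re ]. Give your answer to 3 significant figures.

f ≈ 0.0306

Re = ρVD/μ = 925·0.368·0.208/0.0338 = 2095.
Re < 2300 → laminar, so f = 64/Re = 0.03055 (roughness is irrelevant in laminar flow).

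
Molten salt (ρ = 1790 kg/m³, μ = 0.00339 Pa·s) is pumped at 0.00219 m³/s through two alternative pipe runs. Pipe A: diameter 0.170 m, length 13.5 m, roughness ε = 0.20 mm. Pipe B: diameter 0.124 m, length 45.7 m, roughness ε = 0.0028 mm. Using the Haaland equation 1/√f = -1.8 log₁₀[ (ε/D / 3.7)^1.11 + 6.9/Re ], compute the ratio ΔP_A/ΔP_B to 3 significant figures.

ΔP_A/ΔP_B ≈ 0.0694

Pipe A: V = Q/A = 0.00219/0.0227 = 0.09648 m/s; Re = 8661; ε/D = 0.00118; Haaland → f = 0.03356; ΔP_A = f(L/D)(ρV²/2) = 22.21 Pa.
Pipe B: V = Q/A = 0.00219/0.01208 = 0.1813 m/s; Re = 1.187e+04; ε/D = 2.26e-05; Haaland → f = 0.0295; ΔP_B = f(L/D)(ρV²/2) = 320 Pa.
ΔP_A/ΔP_B = 22.21/320 = 0.0694.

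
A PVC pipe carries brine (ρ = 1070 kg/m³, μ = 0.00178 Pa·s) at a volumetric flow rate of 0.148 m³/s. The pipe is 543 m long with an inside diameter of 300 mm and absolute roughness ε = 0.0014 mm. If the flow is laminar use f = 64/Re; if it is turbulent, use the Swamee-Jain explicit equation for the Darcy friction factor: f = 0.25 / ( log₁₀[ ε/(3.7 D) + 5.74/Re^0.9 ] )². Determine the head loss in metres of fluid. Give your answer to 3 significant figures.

Cross-sectional area A = πD²/4 = π(0.3)²/4 = 0.07069 m²; mean velocity V = Q/A = 0.148/0.07069 = 2.094 m/s.
Reynolds number Re = ρVD/μ = 1070 · 2.094 · 0.3 / 0.00178 = 3.776e+05.
Re > 4000 → turbulent. Relative roughness ε/D = 1.4e-06/0.3 = 4.67e-06. Swamee-Jain: f = 0.25/(log₁₀[4.67e-06/3.7 + 5.74/3.776e+05^0.9])² = 0.25/(log₁₀[1.26e-06 + 5.49e-05])² = 0.25/(-4.251)² = 0.01384.
Darcy-Weisbach: ΔP = f(L/D)(ρV²/2) = 0.01384·(543/0.3)·(1070·2.094²/2) = 0.01384·1810·2345 = 5.874e+04 Pa.
Head loss h_f = ΔP/(ρg) = 5.874e+04/(1070·9.81) = 5.60 m.

h_f ≈ 5.60 m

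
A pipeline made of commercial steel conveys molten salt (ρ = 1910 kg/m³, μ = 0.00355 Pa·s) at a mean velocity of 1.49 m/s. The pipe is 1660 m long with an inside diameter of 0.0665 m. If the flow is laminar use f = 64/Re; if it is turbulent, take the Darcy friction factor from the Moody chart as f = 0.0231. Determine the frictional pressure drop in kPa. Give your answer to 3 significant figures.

ΔP ≈ 1220 kPa

Reynolds number Re = ρVD/μ = 1910 · 1.49 · 0.0665 / 0.00355 = 5.331e+04.
Re > 4000 → turbulent; use the Moody-chart value f = 0.0231.
Darcy-Weisbach: ΔP = f(L/D)(ρV²/2) = 0.0231·(1660/0.0665)·(1910·1.49²/2) = 0.0231·2.496e+04·2120 = 1.223e+06 Pa.
ΔP = 1.223e+06 Pa = 1220 kPa.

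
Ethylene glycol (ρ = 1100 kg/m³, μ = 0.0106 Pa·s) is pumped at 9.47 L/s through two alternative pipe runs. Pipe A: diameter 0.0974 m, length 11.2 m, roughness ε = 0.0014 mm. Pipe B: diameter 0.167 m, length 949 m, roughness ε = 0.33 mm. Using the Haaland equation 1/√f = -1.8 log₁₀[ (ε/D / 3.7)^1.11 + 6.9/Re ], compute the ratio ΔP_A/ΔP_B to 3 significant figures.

ΔP_A/ΔP_B ≈ 0.141

Pipe A: V = Q/A = 0.00947/0.007451 = 1.271 m/s; Re = 1.285e+04; ε/D = 1.44e-05; Haaland → f = 0.02888; ΔP_A = f(L/D)(ρV²/2) = 2950 Pa.
Pipe B: V = Q/A = 0.00947/0.0219 = 0.4323 m/s; Re = 7493; ε/D = 0.00198; Haaland → f = 0.03576; ΔP_B = f(L/D)(ρV²/2) = 2.089e+04 Pa.
ΔP_A/ΔP_B = 2950/2.089e+04 = 0.141.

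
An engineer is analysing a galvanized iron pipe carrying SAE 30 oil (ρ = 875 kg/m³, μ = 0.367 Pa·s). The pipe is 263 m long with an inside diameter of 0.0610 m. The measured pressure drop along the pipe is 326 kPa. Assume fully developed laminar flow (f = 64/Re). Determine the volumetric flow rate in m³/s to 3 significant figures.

For laminar flow, f = 64/Re with Re = ρVD/μ, so Darcy-Weisbach reduces to ΔP = 32μLV/D². Solving for V: V = ΔP·D²/(32μL) = 3.26e+05·(0.061)²/(32·0.367·263) = 0.3927 m/s.
Check: Re = ρVD/μ = 875·0.3927·0.061/0.367 = 57.12 < 2300, so the laminar assumption holds.
Q = V·A = 0.3927·(π/4·0.061²) = 0.001148 m³/s = 0.00115 m³/s.

Q ≈ 0.00115 m³/s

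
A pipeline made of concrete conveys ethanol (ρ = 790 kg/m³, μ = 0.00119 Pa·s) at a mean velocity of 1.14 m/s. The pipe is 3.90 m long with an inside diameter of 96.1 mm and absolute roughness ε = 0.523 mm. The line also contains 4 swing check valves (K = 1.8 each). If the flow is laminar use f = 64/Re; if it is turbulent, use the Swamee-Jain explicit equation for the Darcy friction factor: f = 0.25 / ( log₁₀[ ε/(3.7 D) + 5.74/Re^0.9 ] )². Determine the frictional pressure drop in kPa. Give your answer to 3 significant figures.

Reynolds number Re = ρVD/μ = 790 · 1.14 · 0.0961 / 0.00119 = 7.273e+04.
Re > 4000 → turbulent. Relative roughness ε/D = 0.000523/0.0961 = 0.00544. Swamee-Jain: f = 0.25/(log₁₀[0.00544/3.7 + 5.74/7.273e+04^0.9])² = 0.25/(log₁₀[0.00147 + 0.000242])² = 0.25/(-2.766)² = 0.03267.
Total minor-loss coefficient ΣK = 4·1.8 = 7.2.
ΔP = [f·L/D + ΣK]·(ρV²/2) = [0.03267·3.9/0.0961 + 7.2]·(790·1.14²/2) = [1.326 + 7.2]·513.3 = 4377 Pa.
ΔP = 4377 Pa = 4.38 kPa.

ΔP ≈ 4.38 kPa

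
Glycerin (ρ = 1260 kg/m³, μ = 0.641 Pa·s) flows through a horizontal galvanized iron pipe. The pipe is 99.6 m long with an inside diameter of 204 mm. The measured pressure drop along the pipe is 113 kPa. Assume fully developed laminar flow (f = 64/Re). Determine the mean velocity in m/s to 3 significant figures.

V ≈ 2.30 m/s

For laminar flow, f = 64/Re with Re = ρVD/μ, so Darcy-Weisbach reduces to ΔP = 32μLV/D². Solving for V: V = ΔP·D²/(32μL) = 1.13e+05·(0.204)²/(32·0.641·99.6) = 2.302 m/s.
Check: Re = ρVD/μ = 1260·2.302·0.204/0.641 = 923 < 2300, so the laminar assumption holds.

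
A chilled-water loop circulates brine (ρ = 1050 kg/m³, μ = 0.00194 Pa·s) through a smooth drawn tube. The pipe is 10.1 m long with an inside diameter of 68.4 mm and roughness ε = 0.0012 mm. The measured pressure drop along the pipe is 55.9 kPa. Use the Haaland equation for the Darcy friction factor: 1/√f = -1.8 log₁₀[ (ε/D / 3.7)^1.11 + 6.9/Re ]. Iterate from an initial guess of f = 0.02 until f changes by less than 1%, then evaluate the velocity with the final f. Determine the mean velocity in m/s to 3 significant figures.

Rearranging Darcy-Weisbach: V = √(2·ΔP·D/(f·L·ρ)). With ε/D = 1.2e-06/0.0684 = 1.75e-05, iterate starting from f = 0.02:
  f = 0.02 → V = √(2·5.59e+04·0.0684/(0.02·10.1·1050)) = 6.005 m/s; Re = ρVD/μ = 2.223e+05; f → 0.0153
  f = 0.0153 → V = 6.865 m/s; Re = 2.541e+05; f → 0.01493
  f = 0.01493 → V = 6.95 m/s; Re = 2.573e+05; f → 0.01489
Converged (Δf/f < 1%). With the final f = 0.01489: V = √(2·5.59e+04·0.0684/(0.01489·10.1·1050)) = 6.958 m/s.

V ≈ 6.96 m/s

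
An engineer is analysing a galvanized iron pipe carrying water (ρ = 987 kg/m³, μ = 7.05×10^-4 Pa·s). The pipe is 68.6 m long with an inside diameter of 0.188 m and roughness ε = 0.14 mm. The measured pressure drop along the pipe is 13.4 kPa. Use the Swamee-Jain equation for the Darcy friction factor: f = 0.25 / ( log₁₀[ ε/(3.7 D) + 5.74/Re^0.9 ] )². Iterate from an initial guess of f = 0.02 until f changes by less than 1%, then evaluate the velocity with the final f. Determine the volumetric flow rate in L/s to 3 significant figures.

Rearranging Darcy-Weisbach: V = √(2·ΔP·D/(f·L·ρ)). With ε/D = 0.00014/0.188 = 0.000745, iterate starting from f = 0.02:
  f = 0.02 → V = √(2·1.34e+04·0.188/(0.02·68.6·987)) = 1.929 m/s; Re = ρVD/μ = 5.077e+05; f → 0.01914
  f = 0.01914 → V = 1.972 m/s; Re = 5.189e+05; f → 0.01913
Converged (Δf/f < 1%). With the final f = 0.01913: V = √(2·1.34e+04·0.188/(0.01913·68.6·987)) = 1.972 m/s.
Q = V·A = 1.972·(π/4·0.188²) = 0.05475 m³/s = 54.8 L/s.

Q ≈ 54.8 L/s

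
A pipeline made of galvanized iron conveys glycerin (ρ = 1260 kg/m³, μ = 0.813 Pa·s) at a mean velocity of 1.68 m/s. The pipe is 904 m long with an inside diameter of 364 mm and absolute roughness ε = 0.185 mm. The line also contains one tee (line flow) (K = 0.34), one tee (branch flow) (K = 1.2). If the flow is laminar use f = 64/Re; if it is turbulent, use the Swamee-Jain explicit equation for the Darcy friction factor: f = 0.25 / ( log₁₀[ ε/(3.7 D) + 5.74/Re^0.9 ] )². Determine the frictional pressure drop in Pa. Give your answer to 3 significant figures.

Reynolds number Re = ρVD/μ = 1260 · 1.68 · 0.364 / 0.813 = 947.7.
Re < 2300 → laminar flow, so f = 64/Re = 64/947.7 = 0.06753 (the turbulent correlation is not needed).
Total minor-loss coefficient ΣK = 1·0.34 + 1·1.2 = 1.54.
ΔP = [f·L/D + ΣK]·(ρV²/2) = [0.06753·904/0.364 + 1.54]·(1260·1.68²/2) = [167.7 + 1.54]·1778 = 3.009e+05 Pa.

ΔP ≈ 301000 Pa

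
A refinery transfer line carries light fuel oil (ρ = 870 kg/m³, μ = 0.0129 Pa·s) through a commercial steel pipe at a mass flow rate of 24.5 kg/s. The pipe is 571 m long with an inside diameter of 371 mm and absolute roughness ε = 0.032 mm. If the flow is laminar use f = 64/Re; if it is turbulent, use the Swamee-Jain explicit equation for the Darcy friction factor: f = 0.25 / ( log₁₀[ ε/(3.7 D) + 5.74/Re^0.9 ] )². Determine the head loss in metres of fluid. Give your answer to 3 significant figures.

h_f ≈ 0.187 m

A = πD²/4 = π(0.371)²/4 = 0.1081 m²; mean velocity V = ṁ/(ρA) = 24.5/(870 · 0.1081) = 0.2605 m/s.
Reynolds number Re = ρVD/μ = 870 · 0.2605 · 0.371 / 0.0129 = 6518.
Re > 4000 → turbulent. Relative roughness ε/D = 3.2e-05/0.371 = 8.63e-05. Swamee-Jain: f = 0.25/(log₁₀[8.63e-05/3.7 + 5.74/6518^0.9])² = 0.25/(log₁₀[2.33e-05 + 0.00212])² = 0.25/(-2.669)² = 0.03509.
Darcy-Weisbach: ΔP = f(L/D)(ρV²/2) = 0.03509·(571/0.371)·(870·0.2605²/2) = 0.03509·1539·29.52 = 1594 Pa.
Head loss h_f = ΔP/(ρg) = 1594/(870·9.81) = 0.187 m.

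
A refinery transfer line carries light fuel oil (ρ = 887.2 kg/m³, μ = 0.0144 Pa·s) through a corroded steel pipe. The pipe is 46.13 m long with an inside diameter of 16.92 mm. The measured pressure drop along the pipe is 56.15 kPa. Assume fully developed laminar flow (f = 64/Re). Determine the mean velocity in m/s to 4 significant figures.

V ≈ 0.7562 m/s

For laminar flow, f = 64/Re with Re = ρVD/μ, so Darcy-Weisbach reduces to ΔP = 32μLV/D². Solving for V: V = ΔP·D²/(32μL) = 5.615e+04·(0.01692)²/(32·0.0144·46.13) = 0.7562 m/s.
Check: Re = ρVD/μ = 887.2·0.7562·0.01692/0.0144 = 788.3 < 2300, so the laminar assumption holds.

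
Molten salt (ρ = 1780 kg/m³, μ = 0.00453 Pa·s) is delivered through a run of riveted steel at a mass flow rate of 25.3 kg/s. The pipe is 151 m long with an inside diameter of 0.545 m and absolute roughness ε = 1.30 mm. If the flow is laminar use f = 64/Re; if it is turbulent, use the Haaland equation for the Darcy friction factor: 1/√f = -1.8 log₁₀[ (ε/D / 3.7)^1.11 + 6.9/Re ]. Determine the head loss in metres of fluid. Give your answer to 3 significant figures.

h_f ≈ 0.00170 m

A = πD²/4 = π(0.545)²/4 = 0.2333 m²; mean velocity V = ṁ/(ρA) = 25.3/(1780 · 0.2333) = 0.06093 m/s.
Reynolds number Re = ρVD/μ = 1780 · 0.06093 · 0.545 / 0.00453 = 1.305e+04.
Re > 4000 → turbulent. Relative roughness ε/D = 0.0013/0.545 = 0.00239. Haaland: 1/√f = -1.8 log₁₀[(0.00239/3.7)^1.11 + 6.9/1.305e+04] = -1.8 log₁₀[0.000287 + 0.000529] = 5.559, so f = 0.03236.
Darcy-Weisbach: ΔP = f(L/D)(ρV²/2) = 0.03236·(151/0.545)·(1780·0.06093²/2) = 0.03236·277.1·3.304 = 29.62 Pa.
Head loss h_f = ΔP/(ρg) = 29.62/(1780·9.81) = 0.00170 m.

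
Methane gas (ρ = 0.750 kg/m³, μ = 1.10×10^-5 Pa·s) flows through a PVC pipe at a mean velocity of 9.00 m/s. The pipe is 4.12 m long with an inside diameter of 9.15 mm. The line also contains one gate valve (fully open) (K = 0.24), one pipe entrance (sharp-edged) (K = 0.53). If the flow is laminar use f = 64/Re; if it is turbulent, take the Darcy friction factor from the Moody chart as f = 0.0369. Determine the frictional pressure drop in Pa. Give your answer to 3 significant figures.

ΔP ≈ 528 Pa

Reynolds number Re = ρVD/μ = 0.75 · 9 · 0.00915 / 1.1e-05 = 5615.
Re > 4000 → turbulent; use the Moody-chart value f = 0.0369.
Total minor-loss coefficient ΣK = 1·0.24 + 1·0.53 = 0.77.
ΔP = [f·L/D + ΣK]·(ρV²/2) = [0.0369·4.12/0.00915 + 0.77]·(0.75·9²/2) = [16.62 + 0.77]·30.38 = 528.1 Pa.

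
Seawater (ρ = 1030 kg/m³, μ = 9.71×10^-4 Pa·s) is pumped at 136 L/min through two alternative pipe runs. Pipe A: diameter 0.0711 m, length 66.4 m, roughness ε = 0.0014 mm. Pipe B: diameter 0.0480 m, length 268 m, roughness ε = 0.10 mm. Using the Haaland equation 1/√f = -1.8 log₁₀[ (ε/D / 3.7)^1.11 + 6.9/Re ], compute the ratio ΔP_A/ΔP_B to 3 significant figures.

Pipe A: V = Q/A = 0.002267/0.00397 = 0.5709 m/s; Re = 4.306e+04; ε/D = 1.97e-05; Haaland → f = 0.02147; ΔP_A = f(L/D)(ρV²/2) = 3366 Pa.
Pipe B: V = Q/A = 0.002267/0.00181 = 1.253 m/s; Re = 6.378e+04; ε/D = 0.00208; Haaland → f = 0.02594; ΔP_B = f(L/D)(ρV²/2) = 1.17e+05 Pa.
ΔP_A/ΔP_B = 3366/1.17e+05 = 0.0288.

ΔP_A/ΔP_B ≈ 0.0288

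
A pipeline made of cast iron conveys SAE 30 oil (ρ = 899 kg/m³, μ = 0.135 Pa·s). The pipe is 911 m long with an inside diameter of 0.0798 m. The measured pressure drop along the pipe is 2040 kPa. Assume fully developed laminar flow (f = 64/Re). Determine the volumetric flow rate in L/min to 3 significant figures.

For laminar flow, f = 64/Re with Re = ρVD/μ, so Darcy-Weisbach reduces to ΔP = 32μLV/D². Solving for V: V = ΔP·D²/(32μL) = 2.04e+06·(0.0798)²/(32·0.135·911) = 3.301 m/s.
Check: Re = ρVD/μ = 899·3.301·0.0798/0.135 = 1754 < 2300, so the laminar assumption holds.
Q = V·A = 3.301·(π/4·0.0798²) = 0.01651 m³/s = 991 L/min.

Q ≈ 991 L/min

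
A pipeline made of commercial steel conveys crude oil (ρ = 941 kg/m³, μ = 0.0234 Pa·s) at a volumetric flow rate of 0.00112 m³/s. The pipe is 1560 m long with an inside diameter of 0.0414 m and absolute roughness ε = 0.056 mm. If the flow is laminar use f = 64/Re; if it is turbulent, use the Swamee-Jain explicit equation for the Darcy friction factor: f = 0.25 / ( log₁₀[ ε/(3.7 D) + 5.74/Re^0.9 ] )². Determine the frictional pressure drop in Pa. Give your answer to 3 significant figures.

Cross-sectional area A = πD²/4 = π(0.0414)²/4 = 0.001346 m²; mean velocity V = Q/A = 0.00112/0.001346 = 0.832 m/s.
Reynolds number Re = ρVD/μ = 941 · 0.832 · 0.0414 / 0.0234 = 1385.
Re < 2300 → laminar flow, so f = 64/Re = 64/1385 = 0.0462 (the turbulent correlation is not needed).
Darcy-Weisbach: ΔP = f(L/D)(ρV²/2) = 0.0462·(1560/0.0414)·(941·0.832²/2) = 0.0462·3.768e+04·325.7 = 5.67e+05 Pa.

ΔP ≈ 567000 Pa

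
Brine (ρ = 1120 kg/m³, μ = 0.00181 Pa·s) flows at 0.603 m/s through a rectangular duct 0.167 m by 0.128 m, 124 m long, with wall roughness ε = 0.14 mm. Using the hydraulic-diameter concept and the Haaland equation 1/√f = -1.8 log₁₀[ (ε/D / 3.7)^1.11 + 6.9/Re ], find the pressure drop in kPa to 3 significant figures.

ΔP ≈ 4.07 kPa

Hydraulic diameter D_h = 4A/P = 4·(0.167·0.128)/(2·(0.167+0.128)) = 0.0855/0.59 = 0.1449 m.
Re = ρVD_h/μ = 1120·0.603·0.1449/0.00181 = 5.407e+04.
ε/D_h = 0.00014/0.1449 = 0.000966; Haaland gives 1/√f = -1.8 log₁₀[0.000105+0.000128] = 6.539, so f = 0.02339.
ΔP = f(L/D_h)(ρV²/2) = 0.02339·124/0.1449·203.6 = 4075 Pa.
ΔP = 4.07 kPa.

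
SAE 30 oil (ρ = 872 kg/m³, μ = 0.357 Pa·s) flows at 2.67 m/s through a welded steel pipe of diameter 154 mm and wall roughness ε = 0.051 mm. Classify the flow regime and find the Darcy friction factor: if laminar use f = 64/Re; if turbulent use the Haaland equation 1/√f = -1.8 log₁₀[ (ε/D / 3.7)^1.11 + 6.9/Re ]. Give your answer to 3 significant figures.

Re = ρVD/μ = 872·2.67·0.154/0.357 = 1004.
Re < 2300 → laminar, so f = 64/Re = 0.06372 (roughness is irrelevant in laminar flow).

f ≈ 0.0637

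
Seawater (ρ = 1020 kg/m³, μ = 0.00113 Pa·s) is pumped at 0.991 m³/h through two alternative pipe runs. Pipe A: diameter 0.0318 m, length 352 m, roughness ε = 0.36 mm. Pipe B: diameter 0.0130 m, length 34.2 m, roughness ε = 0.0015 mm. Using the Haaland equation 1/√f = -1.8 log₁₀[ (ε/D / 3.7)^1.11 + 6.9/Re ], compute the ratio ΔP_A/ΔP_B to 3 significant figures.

ΔP_A/ΔP_B ≈ 0.211

Pipe A: V = Q/A = 0.0002753/0.0007942 = 0.3466 m/s; Re = 9949; ε/D = 0.0113; Haaland → f = 0.04442; ΔP_A = f(L/D)(ρV²/2) = 3.012e+04 Pa.
Pipe B: V = Q/A = 0.0002753/0.0001327 = 2.074 m/s; Re = 2.434e+04; ε/D = 0.000115; Haaland → f = 0.02473; ΔP_B = f(L/D)(ρV²/2) = 1.427e+05 Pa.
ΔP_A/ΔP_B = 3.012e+04/1.427e+05 = 0.211.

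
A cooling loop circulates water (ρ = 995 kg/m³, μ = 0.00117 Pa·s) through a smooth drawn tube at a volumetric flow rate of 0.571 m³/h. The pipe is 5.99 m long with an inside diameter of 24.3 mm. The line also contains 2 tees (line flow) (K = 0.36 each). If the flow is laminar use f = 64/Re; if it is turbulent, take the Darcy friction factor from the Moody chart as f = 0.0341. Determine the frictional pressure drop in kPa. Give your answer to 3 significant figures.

Q = 0.571 m³/h = 0.571/3600 = 0.0001586 m³/s.
Cross-sectional area A = πD²/4 = π(0.0243)²/4 = 0.0004638 m²; mean velocity V = Q/A = 0.0001586/0.0004638 = 0.342 m/s.
Reynolds number Re = ρVD/μ = 995 · 0.342 · 0.0243 / 0.00117 = 7068.
Re > 4000 → turbulent; use the Moody-chart value f = 0.0341.
Total minor-loss coefficient ΣK = 2·0.36 = 0.72.
ΔP = [f·L/D + ΣK]·(ρV²/2) = [0.0341·5.99/0.0243 + 0.72]·(995·0.342²/2) = [8.406 + 0.72]·58.19 = 531 Pa.
ΔP = 531 Pa = 0.531 kPa.

ΔP ≈ 0.531 kPa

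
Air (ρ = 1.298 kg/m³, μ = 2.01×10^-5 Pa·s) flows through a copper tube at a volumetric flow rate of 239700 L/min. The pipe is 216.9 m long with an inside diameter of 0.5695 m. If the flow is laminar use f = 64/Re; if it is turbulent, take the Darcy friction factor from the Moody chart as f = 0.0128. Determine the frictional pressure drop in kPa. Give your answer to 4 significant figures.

ΔP ≈ 0.7782 kPa

Q = 239700 L/min = 239700/60000 = 3.995 m³/s.
Cross-sectional area A = πD²/4 = π(0.5695)²/4 = 0.2547 m²; mean velocity V = Q/A = 3.995/0.2547 = 15.68 m/s.
Reynolds number Re = ρVD/μ = 1.298 · 15.68 · 0.5695 / 2.01e-05 = 5.768e+05.
Re > 4000 → turbulent; use the Moody-chart value f = 0.0128.
Darcy-Weisbach: ΔP = f(L/D)(ρV²/2) = 0.0128·(216.9/0.5695)·(1.298·15.68²/2) = 0.0128·380.9·159.6 = 778.2 Pa.
ΔP = 778.2 Pa = 0.7782 kPa.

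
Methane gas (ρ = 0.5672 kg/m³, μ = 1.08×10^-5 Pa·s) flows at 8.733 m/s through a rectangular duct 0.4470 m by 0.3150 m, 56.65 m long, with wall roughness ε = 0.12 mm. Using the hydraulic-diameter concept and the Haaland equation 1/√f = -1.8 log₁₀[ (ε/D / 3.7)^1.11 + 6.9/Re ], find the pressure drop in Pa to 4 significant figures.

Hydraulic diameter D_h = 4A/P = 4·(0.447·0.315)/(2·(0.447+0.315)) = 0.5632/1.524 = 0.3696 m.
Re = ρVD_h/μ = 0.5672·8.733·0.3696/1.08e-05 = 1.695e+05.
ε/D_h = 0.00012/0.3696 = 0.000325; Haaland gives 1/√f = -1.8 log₁₀[3.14e-05+4.07e-05] = 7.456, so f = 0.01799.
ΔP = f(L/D_h)(ρV²/2) = 0.01799·56.65/0.3696·21.63 = 59.65 Pa.

ΔP ≈ 59.65 Pa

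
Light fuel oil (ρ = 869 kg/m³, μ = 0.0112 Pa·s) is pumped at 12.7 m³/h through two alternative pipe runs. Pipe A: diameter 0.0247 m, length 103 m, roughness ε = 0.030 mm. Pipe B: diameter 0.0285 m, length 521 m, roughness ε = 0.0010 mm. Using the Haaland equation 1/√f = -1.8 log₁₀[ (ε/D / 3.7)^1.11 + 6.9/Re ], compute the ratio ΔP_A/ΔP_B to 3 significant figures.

Pipe A: V = Q/A = 0.003528/0.0004792 = 7.362 m/s; Re = 1.411e+04; ε/D = 0.00121; Haaland → f = 0.03006; ΔP_A = f(L/D)(ρV²/2) = 2.952e+06 Pa.
Pipe B: V = Q/A = 0.003528/0.0006379 = 5.53 m/s; Re = 1.223e+04; ε/D = 3.51e-05; Haaland → f = 0.02928; ΔP_B = f(L/D)(ρV²/2) = 7.113e+06 Pa.
ΔP_A/ΔP_B = 2.952e+06/7.113e+06 = 0.415.

ΔP_A/ΔP_B ≈ 0.415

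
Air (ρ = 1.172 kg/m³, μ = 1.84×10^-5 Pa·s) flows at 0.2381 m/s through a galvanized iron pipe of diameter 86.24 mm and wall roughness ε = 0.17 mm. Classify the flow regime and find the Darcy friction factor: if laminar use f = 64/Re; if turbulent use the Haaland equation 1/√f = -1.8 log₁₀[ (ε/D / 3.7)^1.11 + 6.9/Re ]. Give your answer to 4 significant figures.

Re = ρVD/μ = 1.172·0.2381·0.08624/1.84e-05 = 1308.
Re < 2300 → laminar, so f = 64/Re = 0.04893 (roughness is irrelevant in laminar flow).

f ≈ 0.04893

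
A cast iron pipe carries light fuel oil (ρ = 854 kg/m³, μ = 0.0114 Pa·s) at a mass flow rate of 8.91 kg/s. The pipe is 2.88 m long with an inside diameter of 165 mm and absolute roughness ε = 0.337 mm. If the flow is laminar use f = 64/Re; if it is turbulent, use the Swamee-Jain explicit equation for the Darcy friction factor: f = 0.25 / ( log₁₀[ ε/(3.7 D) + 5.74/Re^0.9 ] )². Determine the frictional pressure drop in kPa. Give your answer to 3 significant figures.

ΔP ≈ 0.0683 kPa

A = πD²/4 = π(0.165)²/4 = 0.02138 m²; mean velocity V = ṁ/(ρA) = 8.91/(854 · 0.02138) = 0.4879 m/s.
Reynolds number Re = ρVD/μ = 854 · 0.4879 · 0.165 / 0.0114 = 6031.
Re > 4000 → turbulent. Relative roughness ε/D = 0.000337/0.165 = 0.00204. Swamee-Jain: f = 0.25/(log₁₀[0.00204/3.7 + 5.74/6031^0.9])² = 0.25/(log₁₀[0.000552 + 0.00227])² = 0.25/(-2.549)² = 0.03848.
Darcy-Weisbach: ΔP = f(L/D)(ρV²/2) = 0.03848·(2.88/0.165)·(854·0.4879²/2) = 0.03848·17.45·101.7 = 68.27 Pa.
ΔP = 68.27 Pa = 0.0683 kPa.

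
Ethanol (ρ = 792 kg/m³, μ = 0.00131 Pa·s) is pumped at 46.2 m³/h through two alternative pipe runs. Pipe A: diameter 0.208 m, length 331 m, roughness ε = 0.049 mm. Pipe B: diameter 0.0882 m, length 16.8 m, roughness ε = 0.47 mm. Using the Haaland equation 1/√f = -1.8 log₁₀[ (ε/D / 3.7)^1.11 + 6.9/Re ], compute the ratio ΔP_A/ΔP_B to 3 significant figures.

Pipe A: V = Q/A = 0.01283/0.03398 = 0.3777 m/s; Re = 4.749e+04; ε/D = 0.000236; Haaland → f = 0.02164; ΔP_A = f(L/D)(ρV²/2) = 1945 Pa.
Pipe B: V = Q/A = 0.01283/0.00611 = 2.1 m/s; Re = 1.12e+05; ε/D = 0.00533; Haaland → f = 0.03176; ΔP_B = f(L/D)(ρV²/2) = 1.057e+04 Pa.
ΔP_A/ΔP_B = 1945/1.057e+04 = 0.184.

ΔP_A/ΔP_B ≈ 0.184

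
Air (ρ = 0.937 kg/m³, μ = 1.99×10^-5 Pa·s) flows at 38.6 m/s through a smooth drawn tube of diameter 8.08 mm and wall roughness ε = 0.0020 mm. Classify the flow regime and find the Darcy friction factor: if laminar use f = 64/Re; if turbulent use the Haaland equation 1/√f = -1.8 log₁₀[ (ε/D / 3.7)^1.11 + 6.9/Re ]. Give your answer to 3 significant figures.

f ≈ 0.0282

Re = ρVD/μ = 0.937·38.6·0.00808/1.99e-05 = 1.469e+04.
Re > 4000 → turbulent. ε/D = 2e-06/0.00808 = 0.000248; Haaland: 1/√f = -1.8 log₁₀[2.32e-05 + 0.00047] = 5.953, so f = 0.02822.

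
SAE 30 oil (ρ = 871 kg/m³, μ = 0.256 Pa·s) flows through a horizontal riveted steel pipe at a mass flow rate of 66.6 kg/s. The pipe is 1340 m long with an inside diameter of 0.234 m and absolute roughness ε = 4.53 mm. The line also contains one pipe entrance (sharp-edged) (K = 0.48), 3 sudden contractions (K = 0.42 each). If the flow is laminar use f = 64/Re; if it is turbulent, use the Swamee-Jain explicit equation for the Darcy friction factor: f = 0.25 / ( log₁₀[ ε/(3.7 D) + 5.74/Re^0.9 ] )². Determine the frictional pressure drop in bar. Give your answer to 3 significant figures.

A = πD²/4 = π(0.234)²/4 = 0.04301 m²; mean velocity V = ṁ/(ρA) = 66.6/(871 · 0.04301) = 1.778 m/s.
Reynolds number Re = ρVD/μ = 871 · 1.778 · 0.234 / 0.256 = 1416.
Re < 2300 → laminar flow, so f = 64/Re = 64/1416 = 0.04521 (the turbulent correlation is not needed).
Total minor-loss coefficient ΣK = 1·0.48 + 3·0.42 = 1.74.
ΔP = [f·L/D + ΣK]·(ρV²/2) = [0.04521·1340/0.234 + 1.74]·(871·1.778²/2) = [258.9 + 1.74]·1377 = 3.588e+05 Pa.
ΔP = 3.588e+05 Pa = 3.59 bar.

ΔP ≈ 3.59 bar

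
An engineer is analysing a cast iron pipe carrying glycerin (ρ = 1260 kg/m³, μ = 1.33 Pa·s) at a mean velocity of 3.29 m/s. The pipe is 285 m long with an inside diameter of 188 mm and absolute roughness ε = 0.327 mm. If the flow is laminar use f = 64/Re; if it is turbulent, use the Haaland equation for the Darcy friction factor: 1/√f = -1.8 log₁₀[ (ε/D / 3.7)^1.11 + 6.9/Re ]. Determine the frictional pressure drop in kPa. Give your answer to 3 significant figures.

ΔP ≈ 1130 kPa

Reynolds number Re = ρVD/μ = 1260 · 3.29 · 0.188 / 1.33 = 586.
Re < 2300 → laminar flow, so f = 64/Re = 64/586 = 0.1092 (the turbulent correlation is not needed).
Darcy-Weisbach: ΔP = f(L/D)(ρV²/2) = 0.1092·(285/0.188)·(1260·3.29²/2) = 0.1092·1516·6819 = 1.129e+06 Pa.
ΔP = 1.129e+06 Pa = 1130 kPa.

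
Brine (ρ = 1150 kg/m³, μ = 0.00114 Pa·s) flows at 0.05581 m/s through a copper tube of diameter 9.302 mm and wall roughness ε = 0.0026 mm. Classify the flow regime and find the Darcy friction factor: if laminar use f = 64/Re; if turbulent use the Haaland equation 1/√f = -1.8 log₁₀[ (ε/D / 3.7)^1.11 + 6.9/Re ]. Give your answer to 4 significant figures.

f ≈ 0.1222

Re = ρVD/μ = 1150·0.05581·0.009302/0.00114 = 523.7.
Re < 2300 → laminar, so f = 64/Re = 0.1222 (roughness is irrelevant in laminar flow).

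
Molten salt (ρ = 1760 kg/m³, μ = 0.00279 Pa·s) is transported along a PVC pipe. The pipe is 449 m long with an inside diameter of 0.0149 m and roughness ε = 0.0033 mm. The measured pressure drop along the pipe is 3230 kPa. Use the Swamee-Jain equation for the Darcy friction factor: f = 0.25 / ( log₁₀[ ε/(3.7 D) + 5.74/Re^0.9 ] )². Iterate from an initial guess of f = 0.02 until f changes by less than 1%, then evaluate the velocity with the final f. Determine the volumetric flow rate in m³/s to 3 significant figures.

Rearranging Darcy-Weisbach: V = √(2·ΔP·D/(f·L·ρ)). With ε/D = 3.3e-06/0.0149 = 0.000221, iterate starting from f = 0.02:
  f = 0.02 → V = √(2·3.23e+06·0.0149/(0.02·449·1760)) = 2.468 m/s; Re = ρVD/μ = 2.32e+04; f → 0.02547
  f = 0.02547 → V = 2.187 m/s; Re = 2.056e+04; f → 0.02619
  f = 0.02619 → V = 2.157 m/s; Re = 2.027e+04; f → 0.02628
Converged (Δf/f < 1%). With the final f = 0.02628: V = √(2·3.23e+06·0.0149/(0.02628·449·1760)) = 2.153 m/s.
Q = V·A = 2.153·(π/4·0.0149²) = 0.0003754 m³/s = 3.75×10^-4 m³/s.

Q ≈ 3.75×10^-4 m³/s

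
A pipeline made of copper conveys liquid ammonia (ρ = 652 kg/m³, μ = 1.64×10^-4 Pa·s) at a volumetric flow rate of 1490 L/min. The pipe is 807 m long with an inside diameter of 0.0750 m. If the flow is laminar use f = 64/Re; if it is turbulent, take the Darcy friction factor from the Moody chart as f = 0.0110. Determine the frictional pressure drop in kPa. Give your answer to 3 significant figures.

ΔP ≈ 1220 kPa

Q = 1490 L/min = 1490/60000 = 0.02483 m³/s.
Cross-sectional area A = πD²/4 = π(0.075)²/4 = 0.004418 m²; mean velocity V = Q/A = 0.02483/0.004418 = 5.621 m/s.
Reynolds number Re = ρVD/μ = 652 · 5.621 · 0.075 / 0.000164 = 1.676e+06.
Re > 4000 → turbulent; use the Moody-chart value f = 0.0110.
Darcy-Weisbach: ΔP = f(L/D)(ρV²/2) = 0.011·(807/0.075)·(652·5.621²/2) = 0.011·1.076e+04·1.03e+04 = 1.219e+06 Pa.
ΔP = 1.219e+06 Pa = 1220 kPa.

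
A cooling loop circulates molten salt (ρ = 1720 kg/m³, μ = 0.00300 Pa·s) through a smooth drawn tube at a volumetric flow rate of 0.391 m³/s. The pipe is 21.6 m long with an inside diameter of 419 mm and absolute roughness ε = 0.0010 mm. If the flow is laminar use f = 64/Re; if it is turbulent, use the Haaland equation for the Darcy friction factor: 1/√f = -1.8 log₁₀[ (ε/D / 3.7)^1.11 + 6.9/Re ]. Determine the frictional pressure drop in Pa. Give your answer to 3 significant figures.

ΔP ≈ 4420 Pa

Cross-sectional area A = πD²/4 = π(0.419)²/4 = 0.1379 m²; mean velocity V = Q/A = 0.391/0.1379 = 2.836 m/s.
Reynolds number Re = ρVD/μ = 1720 · 2.836 · 0.419 / 0.003 = 6.812e+05.
Re > 4000 → turbulent. Relative roughness ε/D = 1e-06/0.419 = 2.39e-06. Haaland: 1/√f = -1.8 log₁₀[(2.39e-06/3.7)^1.11 + 6.9/6.812e+05] = -1.8 log₁₀[1.34e-07 + 1.01e-05] = 8.98, so f = 0.0124.
Darcy-Weisbach: ΔP = f(L/D)(ρV²/2) = 0.0124·(21.6/0.419)·(1720·2.836²/2) = 0.0124·51.55·6915 = 4421 Pa.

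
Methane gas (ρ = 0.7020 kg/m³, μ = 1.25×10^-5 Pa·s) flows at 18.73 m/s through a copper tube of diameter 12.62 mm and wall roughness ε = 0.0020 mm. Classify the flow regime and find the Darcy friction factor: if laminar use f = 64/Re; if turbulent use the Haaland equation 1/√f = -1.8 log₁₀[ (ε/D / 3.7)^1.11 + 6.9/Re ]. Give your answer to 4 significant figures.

Re = ρVD/μ = 0.702·18.73·0.01262/1.25e-05 = 1.327e+04.
Re > 4000 → turbulent. ε/D = 2e-06/0.01262 = 0.000158; Haaland: 1/√f = -1.8 log₁₀[1.42e-05 + 0.00052] = 5.89, so f = 0.02882.

f ≈ 0.02882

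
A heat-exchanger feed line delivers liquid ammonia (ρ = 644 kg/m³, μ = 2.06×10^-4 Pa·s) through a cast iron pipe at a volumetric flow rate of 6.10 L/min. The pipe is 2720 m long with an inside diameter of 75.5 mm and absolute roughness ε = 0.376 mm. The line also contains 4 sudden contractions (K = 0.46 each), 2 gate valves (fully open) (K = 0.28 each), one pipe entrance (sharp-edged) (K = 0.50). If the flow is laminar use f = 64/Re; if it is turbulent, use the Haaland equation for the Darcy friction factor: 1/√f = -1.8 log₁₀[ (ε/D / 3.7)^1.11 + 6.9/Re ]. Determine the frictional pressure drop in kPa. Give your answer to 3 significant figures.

ΔP ≈ 0.251 kPa

Q = 6.10 L/min = 6.10/60000 = 0.0001017 m³/s.
Cross-sectional area A = πD²/4 = π(0.0755)²/4 = 0.004477 m²; mean velocity V = Q/A = 0.0001017/0.004477 = 0.02271 m/s.
Reynolds number Re = ρVD/μ = 644 · 0.02271 · 0.0755 / 0.000206 = 5360.
Re > 4000 → turbulent. Relative roughness ε/D = 0.000376/0.0755 = 0.00498. Haaland: 1/√f = -1.8 log₁₀[(0.00498/3.7)^1.11 + 6.9/5360] = -1.8 log₁₀[0.00065 + 0.00129] = 4.883, so f = 0.04194.
Total minor-loss coefficient ΣK = 4·0.46 + 2·0.28 + 1·0.5 = 2.9.
ΔP = [f·L/D + ΣK]·(ρV²/2) = [0.04194·2720/0.0755 + 2.9]·(644·0.02271²/2) = [1511 + 2.9]·0.1661 = 251.4 Pa.
ΔP = 251.4 Pa = 0.251 kPa.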